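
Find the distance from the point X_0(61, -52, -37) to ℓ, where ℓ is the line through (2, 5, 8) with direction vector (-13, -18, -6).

3√914

Direction vector d = (-13, -18, -6).
AP = (59, -57, -45); AP·d = 529, |AP|² = 8755, |d|² = 529.
distance² = |AP|² − (AP·d)²/|d|² = 8755 − 279841/529 = 8226, so the distance is 3√914.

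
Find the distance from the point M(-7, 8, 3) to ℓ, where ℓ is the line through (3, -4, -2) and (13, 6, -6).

√269

A direction vector is d = (10, 10, -4).
AP = (-10, 12, 5); AP·d = 0, |AP|² = 269, |d|² = 216.
distance² = |AP|² − (AP·d)²/|d|² = 269 − 0/216 = 269, so the distance is √269.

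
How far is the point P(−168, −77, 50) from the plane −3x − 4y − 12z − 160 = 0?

d = |(-3)·(-168) + (-4)·(-77) + (-12)·50 − 160| / √(9 + 16 + 144) = |52| / 13 = 4.

4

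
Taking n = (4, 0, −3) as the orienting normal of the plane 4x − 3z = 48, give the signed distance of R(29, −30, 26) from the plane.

-2

n·R − 48 = -10.
|n| = 5, so the signed distance is -10/5 = -2.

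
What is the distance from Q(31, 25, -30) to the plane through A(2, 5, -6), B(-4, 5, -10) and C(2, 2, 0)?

AB = (-6, 0, -4) and AC = (0, -3, 6), so a normal is n = AB × AC = (-12, 36, 18).
d = |(-12)·31 + 36·25 + 18·(-30) − 48| / √(144 + 1296 + 324) = |-60| / 42 = 10/7.

10/7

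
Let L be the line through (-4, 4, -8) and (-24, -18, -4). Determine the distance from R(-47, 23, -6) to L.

A direction vector is d = (-20, -22, 4).
AP = (-43, 19, 2); AP·d = 450, |AP|² = 2214, |d|² = 900.
distance² = |AP|² − (AP·d)²/|d|² = 2214 − 202500/900 = 1989, so the distance is 3√221.

3√221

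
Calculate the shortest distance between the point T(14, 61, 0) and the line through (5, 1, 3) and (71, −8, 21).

A direction vector is d = (66, −9, 18).
AP = (9, 60, −3), and AP × d = (1053, −360, −4041).
|AP × d|² = 17568090 and |d|² = 4761, so the distance is √(17568090/4761) = √3690 = 3√410.

3√410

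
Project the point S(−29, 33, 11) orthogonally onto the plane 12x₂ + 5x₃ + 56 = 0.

n = (0, 12, 5), |n|² = 169, and n·S − (-56) = 507.
t = 507/169 = 3, so the foot is S − t·n = (−29, 33, 11) − 3·(0, 12, 5) = (−29, −3, −4).

(-29, -3, -4)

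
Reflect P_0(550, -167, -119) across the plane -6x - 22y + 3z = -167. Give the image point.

(12746/23, -3489/23, -2785/23)

With n = (-6, -22, 3), the signed offset is (n·P_0 − (-167))/|n|² = 184/529 = 8/23.
P_0' = P_0 − 2t·n = (550, -167, -119) − (16/23)·(-6, -22, 3) = (12746/23, -3489/23, -2785/23).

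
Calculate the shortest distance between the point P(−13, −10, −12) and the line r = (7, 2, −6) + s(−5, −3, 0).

6

Direction vector d = (−5, −3, 0).
AP = (−20, −12, −6), and AP × d = (−18, 30, 0).
|AP × d|² = 1224 and |d|² = 34, so the distance is √(1224/34) = √36 = 6.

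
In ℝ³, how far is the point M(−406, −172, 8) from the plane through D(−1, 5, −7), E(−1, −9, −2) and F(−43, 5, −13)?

DE = (0, −14, 5) and DF = (−42, 0, −6), so a normal is n = DE × DF = (84, −210, −588).
n = (84, −210, −588); n·P − 2982 = -5670; |n| = 630; distance = 5670/630 = 9.

9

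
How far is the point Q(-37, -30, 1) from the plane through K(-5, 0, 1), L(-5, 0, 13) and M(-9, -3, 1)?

24/5

KL = (0, 0, 12) and KM = (-4, -3, 0), so a normal is n = KL × KM = (36, -48, 0).
Then n·(-37, -30, 1) - (-180) = 288.
|n| = √(1296 + 2304 + 0) = 60, so the distance is |288|/60 = 24/5.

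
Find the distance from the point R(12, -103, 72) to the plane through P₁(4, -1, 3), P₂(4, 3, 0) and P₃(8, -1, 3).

6

P₁P₂ = (0, 4, -3) and P₁P₃ = (4, 0, 0), so a normal is n = P₁P₂ × P₁P₃ = (0, -12, -16).
n = (0, -12, -16); n·P − (-36) = 120; |n| = 20; distance = 120/20 = 6.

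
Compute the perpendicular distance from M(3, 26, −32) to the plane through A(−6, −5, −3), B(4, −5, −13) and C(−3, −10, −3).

7/√59

AB = (10, 0, −10) and AC = (3, −5, 0), so a normal is n = AB × AC = (−50, −30, −50).
n = (−50, −30, −50); n·P − 600 = 70; |n| = 10√59; distance = 70/(10√59) = 7√59/59.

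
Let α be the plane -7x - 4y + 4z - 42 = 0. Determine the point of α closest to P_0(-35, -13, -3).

The perpendicular from P_0 has direction n = (-7, -4, 4): r = (-35, -13, -3) + t(-7, -4, 4).
Substitute into the plane: n·(P_0 + tn) = 42 gives 285 + 81t = 42, so t = -3.
Foot = (-35, -13, -3) + (-3)·(-7, -4, 4) = (-14, -1, -15).

(-14, -1, -15)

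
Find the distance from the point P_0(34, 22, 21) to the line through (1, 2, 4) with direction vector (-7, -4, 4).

Direction vector d = (-7, -4, 4).
AP = (33, 20, 17), and AP × d = (148, -251, 8).
|AP × d|² = 84969 and |d|² = 81, so the distance is √(84969/81) = √1049.

√1049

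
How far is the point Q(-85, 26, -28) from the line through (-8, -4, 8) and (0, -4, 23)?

3√389

A direction vector is d = (8, 0, 15).
AP = (-77, 30, -36); AP·d = -1156, |AP|² = 8125, |d|² = 289.
distance² = |AP|² − (AP·d)²/|d|² = 8125 − 1336336/289 = 3501, so the distance is 3√389.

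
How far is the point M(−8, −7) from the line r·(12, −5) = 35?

96/13

The normal to the line is n = (12, −5) with |n| = 13.
|n·M − 35| = |-61 − 35| = 96, so the distance is 96/13.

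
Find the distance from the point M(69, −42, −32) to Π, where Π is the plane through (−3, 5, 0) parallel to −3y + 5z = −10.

Parallel planes share the normal n = (0, −3, 5); since (−3, 5, 0) lies on the plane, its equation is −3y + 5z = -15.
n = (0, −3, 5); n·P − (-15) = -19; |n| = √34; distance = 19/√34.

19√34/34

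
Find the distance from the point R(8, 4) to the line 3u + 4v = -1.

41/5

d = |3·8 + 4·4 − (-1)| / √(9 + 16) = |41|/5 = 41/5.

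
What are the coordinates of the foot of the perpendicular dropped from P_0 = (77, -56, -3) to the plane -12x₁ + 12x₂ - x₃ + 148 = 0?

(17, 4, -8)

n = (-12, 12, -1), |n|² = 289, and n·P_0 − (-148) = -1445.
t = -1445/289 = -5, so the foot is P_0 − t·n = (77, -56, -3) − (-5)·(-12, 12, -1) = (17, 4, -8).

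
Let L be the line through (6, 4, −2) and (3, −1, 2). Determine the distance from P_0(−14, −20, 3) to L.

A direction vector is d = (−3, −5, 4).
AP = (−20, −24, 5), and AP × d = (−71, 65, 28).
|AP × d|² = 10050 and |d|² = 50, so the distance is √(10050/50) = √201.

√201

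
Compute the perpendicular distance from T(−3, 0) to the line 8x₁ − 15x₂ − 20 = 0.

d = |8·(-3) + (-15)·0 − 20| / √(64 + 225) = |-44|/17 = 44/17.

44/17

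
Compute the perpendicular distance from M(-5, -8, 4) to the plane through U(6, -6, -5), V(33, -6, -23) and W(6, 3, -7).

UV = (27, 0, -18) and UW = (0, 9, -2), so a normal is n = UV × UW = (162, 54, 243).
Then n·(-5, -8, 4) - (-567) = 297.
|n| = √(26244 + 2916 + 59049) = 297, so the distance is |297|/297 = 1.

1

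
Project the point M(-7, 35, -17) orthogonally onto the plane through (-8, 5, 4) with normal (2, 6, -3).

The perpendicular from M has direction n = (2, 6, -3): r = (-7, 35, -17) + t(2, 6, -3).
Substitute into the plane: n·(M + tn) = 2 gives 247 + 49t = 2, so t = -5.
Foot = (-7, 35, -17) + (-5)·(2, 6, -3) = (-17, 5, -2).

(-17, 5, -2)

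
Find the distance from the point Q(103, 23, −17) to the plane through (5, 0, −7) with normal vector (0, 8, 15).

The plane has equation n·(r − (5, 0, −7)) = 0, i.e. n·r = -105.
d = |8·23 + 15·(-17) − (-105)| / √(0 + 64 + 225) = |34| / 17 = 2.

2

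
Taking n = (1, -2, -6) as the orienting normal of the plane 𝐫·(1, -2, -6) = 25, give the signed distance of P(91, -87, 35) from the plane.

30√41/41

n·P − 25 = 30.
|n| = √41, so the signed distance is 30√41/41.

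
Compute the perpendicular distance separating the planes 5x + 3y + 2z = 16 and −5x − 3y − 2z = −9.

Divide the second equation by -1 to match normals: 5x + 3y + 2z = 9.
Both planes have normal n = (5, 3, 2), |n| = √38. Any point on the first plane is at distance |9 − 16|/|n| = 7/√38 = 7√38/38 from the second.

7/√38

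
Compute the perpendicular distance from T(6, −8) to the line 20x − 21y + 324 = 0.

d = |20·6 + (-21)·(-8) − (-324)| / √(400 + 441) = |612|/29 = 612/29.

612/29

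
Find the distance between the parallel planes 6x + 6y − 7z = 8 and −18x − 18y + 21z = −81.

Divide the second equation by -3 to match normals: 6x + 6y − 7z = 27.
Both planes have normal n = (6, 6, −7), |n| = 11. Any point on the first plane is at distance |27 − 8|/|n| = 19/11 from the second.

19/11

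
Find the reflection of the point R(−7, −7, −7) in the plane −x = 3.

(1, -7, -7)

n = (−1, 0, 0), |n|² = 1, n·R − 3 = 4, so t = 4/1 = 4.
Foot F = R − 4·n = (−3, −7, −7); the reflection is 2F − R = (1, −7, −7).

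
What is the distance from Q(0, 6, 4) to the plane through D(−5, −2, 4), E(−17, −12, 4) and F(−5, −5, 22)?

DE = (−12, −10, 0) and DF = (0, −3, 18), so a normal is n = DE × DF = (−180, 216, 36).
Then n·(0, 6, 4) − 612 = 828.
|n| = √(32400 + 46656 + 1296) = 36√62, so the distance is |828|/(36√62) = 23/√62.

23/√62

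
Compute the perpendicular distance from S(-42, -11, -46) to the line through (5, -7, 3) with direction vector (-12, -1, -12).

Direction vector d = (-12, -1, -12).
AP = (-47, -4, -49); AP·d = 1156, |AP|² = 4626, |d|² = 289.
distance² = |AP|² − (AP·d)²/|d|² = 4626 − 1336336/289 = 2, so the distance is √2.

√2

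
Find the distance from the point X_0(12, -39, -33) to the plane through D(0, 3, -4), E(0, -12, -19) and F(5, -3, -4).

7√86/86

DE = (0, -15, -15) and DF = (5, -6, 0), so a normal is n = DE × DF = (-90, -75, 75).
Then n·(12, -39, -33) - (-525) = -105.
|n| = √(8100 + 5625 + 5625) = 15√86, so the distance is |-105|/(15√86) = 7/√86.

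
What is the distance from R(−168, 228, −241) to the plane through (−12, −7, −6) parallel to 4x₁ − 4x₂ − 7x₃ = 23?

Parallel planes share the normal n = (4, −4, −7); since (−12, −7, −6) lies on the plane, its equation is 4x₁ − 4x₂ − 7x₃ = 22.
d = |4·(-168) + (-4)·228 + (-7)·(-241) − 22| / √(16 + 16 + 49) = |81| / 9 = 9.

9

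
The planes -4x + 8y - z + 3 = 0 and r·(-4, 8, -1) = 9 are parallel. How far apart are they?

4/3

With common normal n = (-4, 8, -1) (|n| = 9), the distance is |(-3) − 9|/|n| = 12/9 = 4/3.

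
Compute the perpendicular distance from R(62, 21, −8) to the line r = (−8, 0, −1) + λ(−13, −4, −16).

7√74

Direction vector d = (−13, −4, −16).
AP = (70, 21, −7), and AP × d = (−364, 1211, −7).
|AP × d|² = 1599066 and |d|² = 441, so the distance is √(1599066/441) = √3626 = 7√74.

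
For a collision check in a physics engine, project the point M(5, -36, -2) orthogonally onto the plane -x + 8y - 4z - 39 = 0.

The perpendicular from M has direction n = (-1, 8, -4): r = (5, -36, -2) + λ(-1, 8, -4).
Substitute into the plane: n·(M + λn) = 39 gives -285 + 81λ = 39, so λ = 4.
Foot = (5, -36, -2) + 4·(-1, 8, -4) = (1, -4, -18).

(1, -4, -18)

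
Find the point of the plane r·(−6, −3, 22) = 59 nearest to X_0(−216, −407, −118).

(-5004/23, -9379/23, -2582/23)

The perpendicular from X_0 has direction n = (−6, −3, 22): r = (−216, −407, −118) + t(−6, −3, 22).
Substitute into the plane: n·(X_0 + tn) = 59 gives -79 + 529t = 59, so t = 6/23.
Foot = (−216, −407, −118) + (6/23)·(−6, −3, 22) = (−5004/23, −9379/23, −2582/23).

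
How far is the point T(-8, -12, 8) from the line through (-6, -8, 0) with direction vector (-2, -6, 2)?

2√10

Direction vector d = (-2, -6, 2).
AP = (-2, -4, 8), and AP × d = (40, -12, 4).
|AP × d|² = 1760 and |d|² = 44, so the distance is √(1760/44) = √40 = 2√10.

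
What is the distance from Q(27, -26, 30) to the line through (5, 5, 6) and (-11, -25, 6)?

A direction vector is d = (-16, -30, 0).
AP = (22, -31, 24), and AP × d = (720, -384, -1156).
|AP × d|² = 2002192 and |d|² = 1156, so the distance is √(2002192/1156) = √1732 = 2√433.

2√433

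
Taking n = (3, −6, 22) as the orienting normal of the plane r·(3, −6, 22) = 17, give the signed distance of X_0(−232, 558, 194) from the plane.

9

n·X_0 − 17 = 207.
|n| = 23, so the signed distance is 207/23 = 9.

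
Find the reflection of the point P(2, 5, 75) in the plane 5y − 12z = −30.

(2, 55, -45)

n = (0, 5, −12), |n|² = 169, n·P − (-30) = -845, so t = -845/169 = -5.
Foot F = P − (-5)·n = (2, 30, 15); the reflection is 2F − P = (2, 55, −45).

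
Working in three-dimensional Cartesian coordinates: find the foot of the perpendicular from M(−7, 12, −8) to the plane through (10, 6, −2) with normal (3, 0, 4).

The perpendicular from M has direction n = (3, 0, 4): r = (−7, 12, −8) + μ(3, 0, 4).
Substitute into the plane: n·(M + μn) = 22 gives -53 + 25μ = 22, so μ = 3.
Foot = (−7, 12, −8) + 3·(3, 0, 4) = (2, 12, 4).

(2, 12, 4)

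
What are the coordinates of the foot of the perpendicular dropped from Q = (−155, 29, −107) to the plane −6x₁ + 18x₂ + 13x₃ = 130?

(-3583/23, 721/23, -2422/23)

n = (−6, 18, 13), |n|² = 529, and n·Q − 130 = -69.
t = -69/529 = -3/23, so the foot is Q − t·n = (−155, 29, −107) − (-3/23)·(−6, 18, 13) = (−3583/23, 721/23, −2422/23).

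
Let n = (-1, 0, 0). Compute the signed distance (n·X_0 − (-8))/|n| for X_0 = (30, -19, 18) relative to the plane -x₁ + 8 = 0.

-22

n·X_0 − (-8) = -22.
|n| = 1, so the signed distance is -22/1 = -22.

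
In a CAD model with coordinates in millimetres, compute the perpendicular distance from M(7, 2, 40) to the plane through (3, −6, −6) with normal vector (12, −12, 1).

2/17

The plane has equation n·(r − (3, −6, −6)) = 0, i.e. n·r = 102.
Then n·(7, 2, 40) − 102 = −2.
|n| = √(144 + 144 + 1) = 17, so the distance is |-2|/17 = 2/17.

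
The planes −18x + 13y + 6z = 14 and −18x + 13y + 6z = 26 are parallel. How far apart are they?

12/23

With common normal n = (−18, 13, 6) (|n| = 23), the distance is |14 − 26|/|n| = 12/23.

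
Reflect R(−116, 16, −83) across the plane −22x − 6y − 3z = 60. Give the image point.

With n = (−22, −6, −3), the signed offset is (n·R − 60)/|n|² = 2645/529 = 5.
R' = R − 2t·n = (−116, 16, −83) − 10·(−22, −6, −3) = (104, 76, −53).

(104, 76, -53)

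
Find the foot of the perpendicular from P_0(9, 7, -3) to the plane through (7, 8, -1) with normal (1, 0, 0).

The perpendicular from P_0 has direction n = (1, 0, 0): r = (9, 7, -3) + μ(1, 0, 0).
Substitute into the plane: n·(P_0 + μn) = 7 gives 9 + 1μ = 7, so μ = -2.
Foot = (9, 7, -3) + (-2)·(1, 0, 0) = (7, 7, -3).

(7, 7, -3)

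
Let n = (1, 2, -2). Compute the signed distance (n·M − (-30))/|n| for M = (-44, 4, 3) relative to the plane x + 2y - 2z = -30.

n·M − (-30) = -12.
|n| = 3, so the signed distance is -12/3 = -4.

-4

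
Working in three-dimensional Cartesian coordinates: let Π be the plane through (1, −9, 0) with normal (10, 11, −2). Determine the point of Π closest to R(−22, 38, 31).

n = (10, 11, −2), |n|² = 225, and n·R − (-89) = 225.
t = 225/225 = 1, so the foot is R − t·n = (−22, 38, 31) − 1·(10, 11, −2) = (−32, 27, 33).

(-32, 27, 33)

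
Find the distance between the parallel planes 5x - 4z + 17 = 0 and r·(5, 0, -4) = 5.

With common normal n = (5, 0, -4) (|n| = √41), the distance is |(-17) − 5|/|n| = 22/√41 = 22√41/41.

22/√41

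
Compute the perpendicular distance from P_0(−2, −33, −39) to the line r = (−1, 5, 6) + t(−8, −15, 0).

Direction vector d = (−8, −15, 0).
AP = (−1, −38, −45); AP·d = 578, |AP|² = 3470, |d|² = 289.
distance² = |AP|² − (AP·d)²/|d|² = 3470 − 334084/289 = 2314, so the distance is √2314.

√2314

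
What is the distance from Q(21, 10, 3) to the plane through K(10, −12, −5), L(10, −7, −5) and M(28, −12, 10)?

KL = (0, 5, 0) and KM = (18, 0, 15), so a normal is n = KL × KM = (75, 0, −90).
n = (75, 0, −90); n·P − 1200 = 105; |n| = 15√61; distance = 105/(15√61) = 7/√61.

7√61/61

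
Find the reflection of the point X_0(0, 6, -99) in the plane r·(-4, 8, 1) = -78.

(8/3, 2/3, -299/3)

n = (-4, 8, 1), |n|² = 81, n·X_0 − (-78) = 27, so t = 27/81 = 1/3.
Foot F = X_0 − (1/3)·n = (4/3, 10/3, -298/3); the reflection is 2F − X_0 = (8/3, 2/3, -299/3).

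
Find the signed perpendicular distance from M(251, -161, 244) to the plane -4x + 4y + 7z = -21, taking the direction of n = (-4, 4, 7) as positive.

9

n·M − (-21) = 81.
|n| = 9, so the signed distance is 81/9 = 9.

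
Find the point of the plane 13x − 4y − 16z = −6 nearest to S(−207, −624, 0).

The perpendicular from S has direction n = (13, −4, −16): r = (−207, −624, 0) + λ(13, −4, −16).
Substitute into the plane: n·(S + λn) = -6 gives -195 + 441λ = -6, so λ = 3/7.
Foot = (−207, −624, 0) + (3/7)·(13, −4, −16) = (−1410/7, −4380/7, −48/7).

(-1410/7, -4380/7, -48/7)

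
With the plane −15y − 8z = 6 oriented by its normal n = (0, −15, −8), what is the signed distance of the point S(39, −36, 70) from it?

-26/17

n·S − 6 = -26.
|n| = 17, so the signed distance is -26/17.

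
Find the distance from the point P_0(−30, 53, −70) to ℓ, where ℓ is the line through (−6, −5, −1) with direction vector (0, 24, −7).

2√769

Direction vector d = (0, 24, −7).
AP = (−24, 58, −69); AP·d = 1875, |AP|² = 8701, |d|² = 625.
distance² = |AP|² − (AP·d)²/|d|² = 8701 − 3515625/625 = 3076, so the distance is 2√769.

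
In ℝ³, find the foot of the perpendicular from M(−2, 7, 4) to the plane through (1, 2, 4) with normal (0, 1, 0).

The perpendicular from M has direction n = (0, 1, 0): r = (−2, 7, 4) + μ(0, 1, 0).
Substitute into the plane: n·(M + μn) = 2 gives 7 + 1μ = 2, so μ = -5.
Foot = (−2, 7, 4) + (-5)·(0, 1, 0) = (−2, 2, 4).

(-2, 2, 4)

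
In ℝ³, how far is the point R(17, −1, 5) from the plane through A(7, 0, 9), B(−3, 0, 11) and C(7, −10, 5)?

8/√30

AB = (−10, 0, 2) and AC = (0, −10, −4), so a normal is n = AB × AC = (20, −40, 100).
n = (20, −40, 100); n·P − 1040 = -160; |n| = 20√30; distance = 160/(20√30) = 8/√30.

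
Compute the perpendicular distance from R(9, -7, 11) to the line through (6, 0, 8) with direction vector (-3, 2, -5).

√29

Direction vector d = (-3, 2, -5).
AP = (3, -7, 3), and AP × d = (29, 6, -15).
|AP × d|² = 1102 and |d|² = 38, so the distance is √(1102/38) = √29.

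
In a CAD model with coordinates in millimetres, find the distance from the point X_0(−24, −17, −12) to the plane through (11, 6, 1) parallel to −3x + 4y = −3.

13/5

Parallel planes share the normal n = (−3, 4, 0); since (11, 6, 1) lies on the plane, its equation is −3x + 4y = -9.
d = |(-3)·(-24) + 4·(-17) − (-9)| / √(9 + 16 + 0) = |13| / 5 = 13/5.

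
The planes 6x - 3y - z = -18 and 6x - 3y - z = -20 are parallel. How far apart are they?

2/√46

Both planes have normal n = (6, -3, -1), |n| = √46. Any point on the first plane is at distance |(-20) − (-18)|/|n| = 2/√46 = √46/23 from the second.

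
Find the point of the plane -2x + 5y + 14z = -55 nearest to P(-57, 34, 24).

(-51, 19, -18)

n = (-2, 5, 14), |n|² = 225, and n·P − (-55) = 675.
t = 675/225 = 3, so the foot is P − t·n = (-57, 34, 24) − 3·(-2, 5, 14) = (-51, 19, -18).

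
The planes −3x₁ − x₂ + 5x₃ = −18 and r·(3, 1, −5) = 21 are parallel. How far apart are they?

Divide the second equation by -1 to match normals: −3x₁ − x₂ + 5x₃ = -21.
With common normal n = (−3, −1, 5) (|n| = √35), the distance is |(-18) − (-21)|/|n| = 3/√35 = 3√35/35.

3/√35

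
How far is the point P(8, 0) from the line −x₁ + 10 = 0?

2

The normal to the line is n = (−1, 0) with |n| = 1.
|n·P − (-10)| = |-8 − (-10)| = 2, so the distance is 2/1 = 2.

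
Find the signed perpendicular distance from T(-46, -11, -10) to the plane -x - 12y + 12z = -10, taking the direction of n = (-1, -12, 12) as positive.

4

n·T − (-10) = 68.
|n| = 17, so the signed distance is 68/17 = 4.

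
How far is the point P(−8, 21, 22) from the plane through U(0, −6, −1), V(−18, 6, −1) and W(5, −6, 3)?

UV = (−18, 12, 0) and UW = (5, 0, 4), so a normal is n = UV × UW = (48, 72, −60).
n = (48, 72, −60); n·P − (-372) = 180; |n| = 12√77; distance = 180/(12√77) = 15/√77.

15/√77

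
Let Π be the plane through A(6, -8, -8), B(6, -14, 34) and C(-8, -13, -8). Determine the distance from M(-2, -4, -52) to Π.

AB = (0, -6, 42) and AC = (-14, -5, 0), so a normal is n = AB × AC = (210, -588, -84).
Then n·(-2, -4, -52) - 6636 = -336.
|n| = √(44100 + 345744 + 7056) = 630, so the distance is |-336|/630 = 8/15.

8/15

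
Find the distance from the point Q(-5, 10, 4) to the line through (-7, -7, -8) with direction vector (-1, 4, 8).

Direction vector d = (-1, 4, 8).
AP = (2, 17, 12), and AP × d = (88, -28, 25).
|AP × d|² = 9153 and |d|² = 81, so the distance is √(9153/81) = √113.

√113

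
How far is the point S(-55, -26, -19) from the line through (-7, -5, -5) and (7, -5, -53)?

√2941

A direction vector is d = (14, 0, -48).
AP = (-48, -21, -14); AP·d = 0, |AP|² = 2941, |d|² = 2500.
distance² = |AP|² − (AP·d)²/|d|² = 2941 − 0/2500 = 2941, so the distance is √2941.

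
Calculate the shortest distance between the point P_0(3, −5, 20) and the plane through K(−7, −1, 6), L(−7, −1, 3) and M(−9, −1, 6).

4

KL = (0, 0, −3) and KM = (−2, 0, 0), so a normal is n = KL × KM = (0, 6, 0).
Then n·(3, −5, 20) − (−6) = −24.
|n| = √(0 + 36 + 0) = 6, so the distance is |-24|/6 = 4.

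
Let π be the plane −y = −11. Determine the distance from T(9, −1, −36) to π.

12

d = |(-1)·(-1) − (-11)| / √(0 + 1 + 0) = |12| / 1 = 12.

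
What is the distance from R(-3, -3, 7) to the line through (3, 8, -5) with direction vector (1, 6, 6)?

√301

Direction vector d = (1, 6, 6).
AP = (-6, -11, 12), and AP × d = (-138, 48, -25).
|AP × d|² = 21973 and |d|² = 73, so the distance is √(21973/73) = √301.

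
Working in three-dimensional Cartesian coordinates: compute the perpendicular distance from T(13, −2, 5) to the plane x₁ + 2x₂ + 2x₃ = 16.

Normal vector n = (1, 2, 2), and n·(13, −2, 5) − 16 = 3.
|n| = √(1 + 4 + 4) = 3, so the distance is |3|/3 = 1.

1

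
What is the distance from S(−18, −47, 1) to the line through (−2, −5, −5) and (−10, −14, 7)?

30

A direction vector is d = (−8, −9, 12).
AP = (−16, −42, 6), and AP × d = (−450, 144, −192).
|AP × d|² = 260100 and |d|² = 289, so the distance is √(260100/289) = √900 = 30.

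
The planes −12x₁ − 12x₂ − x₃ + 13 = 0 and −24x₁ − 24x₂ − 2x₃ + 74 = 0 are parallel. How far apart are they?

Divide the second equation by 2 to match normals: −12x₁ − 12x₂ − x₃ = -37.
Both planes have normal n = (−12, −12, −1), |n| = 17. Any point on the first plane is at distance |(-37) − (-13)|/|n| = 24/17 from the second.

24/17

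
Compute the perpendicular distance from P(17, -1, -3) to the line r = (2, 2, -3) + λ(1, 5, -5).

Direction vector d = (1, 5, -5).
AP = (15, -3, 0); AP·d = 0, |AP|² = 234, |d|² = 51.
distance² = |AP|² − (AP·d)²/|d|² = 234 − 0/51 = 234, so the distance is 3√26.

3√26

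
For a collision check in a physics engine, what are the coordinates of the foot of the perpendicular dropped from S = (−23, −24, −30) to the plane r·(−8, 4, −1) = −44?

n = (−8, 4, −1), |n|² = 81, and n·S − (-44) = 162.
t = 162/81 = 2, so the foot is S − t·n = (−23, −24, −30) − 2·(−8, 4, −1) = (−7, −32, −28).

(-7, -32, -28)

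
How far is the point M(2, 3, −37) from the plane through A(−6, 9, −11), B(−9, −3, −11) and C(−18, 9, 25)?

AB = (−3, −12, 0) and AC = (−12, 0, 36), so a normal is n = AB × AC = (−432, 108, −144).
n = (−432, 108, −144); n·P − 5148 = -360; |n| = 468; distance = 360/468 = 10/13.

10/13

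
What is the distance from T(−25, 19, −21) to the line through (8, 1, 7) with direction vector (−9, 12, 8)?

Direction vector d = (−9, 12, 8).
AP = (−33, 18, −28); AP·d = 289, |AP|² = 2197, |d|² = 289.
distance² = |AP|² − (AP·d)²/|d|² = 2197 − 83521/289 = 1908, so the distance is 6√53.

6√53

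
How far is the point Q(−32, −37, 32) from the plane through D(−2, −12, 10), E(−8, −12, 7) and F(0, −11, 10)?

DE = (−6, 0, −3) and DF = (2, 1, 0), so a normal is n = DE × DF = (3, −6, −6).
n = (3, −6, −6); n·P − 6 = -72; |n| = 9; distance = 72/9 = 8.

8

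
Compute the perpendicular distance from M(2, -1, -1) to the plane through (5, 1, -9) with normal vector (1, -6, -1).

The plane has equation n·(r − (5, 1, -9)) = 0, i.e. n·r = 8.
Then n·(2, -1, -1) - 8 = 1.
|n| = √(1 + 36 + 1) = √38, so the distance is |1|/√38 = √38/38.

√38/38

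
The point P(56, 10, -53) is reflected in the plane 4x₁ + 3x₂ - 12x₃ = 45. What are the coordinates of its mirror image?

With n = (4, 3, -12), the signed offset is (n·P − 45)/|n|² = 845/169 = 5.
P' = P − 2t·n = (56, 10, -53) − 10·(4, 3, -12) = (16, -20, 67).

(16, -20, 67)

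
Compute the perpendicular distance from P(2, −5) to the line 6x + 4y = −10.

d = |6·2 + 4·(-5) − (-10)| / √(36 + 16) = |2|/(2√13) = 1/√13.

1/√13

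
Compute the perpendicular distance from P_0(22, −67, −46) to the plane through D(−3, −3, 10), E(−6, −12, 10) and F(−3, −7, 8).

DE = (−3, −9, 0) and DF = (0, −4, −2), so a normal is n = DE × DF = (18, −6, 12).
Then n·(22, −67, −46) − 84 = 162.
|n| = √(324 + 36 + 144) = 6√14, so the distance is |162|/(6√14) = 27/√14.

27√14/14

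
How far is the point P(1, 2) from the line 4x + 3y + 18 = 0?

d = |4·1 + 3·2 − (-18)| / √(16 + 9) = |28|/5 = 28/5.

28/5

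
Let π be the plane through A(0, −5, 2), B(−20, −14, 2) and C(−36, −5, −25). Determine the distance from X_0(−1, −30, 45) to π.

1

AB = (−20, −9, 0) and AC = (−36, 0, −27), so a normal is n = AB × AC = (243, −540, −324).
Then n·(−1, −30, 45) − 2052 = −675.
|n| = √(59049 + 291600 + 104976) = 675, so the distance is |-675|/675 = 1.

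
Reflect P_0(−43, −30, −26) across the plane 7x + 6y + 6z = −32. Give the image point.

With n = (7, 6, 6), the signed offset is (n·P_0 − (-32))/|n|² = -605/121 = -5.
P_0' = P_0 − 2t·n = (−43, −30, −26) − (-10)·(7, 6, 6) = (27, 30, 34).

(27, 30, 34)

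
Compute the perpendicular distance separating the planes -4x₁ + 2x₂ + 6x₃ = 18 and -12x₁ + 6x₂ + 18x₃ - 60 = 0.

√14/14

Divide the second equation by 3 to match normals: -4x₁ + 2x₂ + 6x₃ = 20.
With common normal n = (-4, 2, 6) (|n| = 2√14), the distance is |18 − 20|/|n| = 2/(2√14) = √14/14.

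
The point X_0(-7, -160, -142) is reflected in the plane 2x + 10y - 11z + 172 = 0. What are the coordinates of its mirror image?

(-137/15, -512/3, -1954/15)

With n = (2, 10, -11), the signed offset is (n·X_0 − (-172))/|n|² = 120/225 = 8/15.
X_0' = X_0 − 2t·n = (-7, -160, -142) − (16/15)·(2, 10, -11) = (-137/15, -512/3, -1954/15).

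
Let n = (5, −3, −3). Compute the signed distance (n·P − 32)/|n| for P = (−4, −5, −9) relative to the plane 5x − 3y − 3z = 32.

n·P − 32 = -10.
|n| = √43, so the signed distance is -10√43/43.

-10√43/43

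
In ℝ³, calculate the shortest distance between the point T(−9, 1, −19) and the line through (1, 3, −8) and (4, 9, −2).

A direction vector is d = (3, 6, 6).
AP = (−10, −2, −11); AP·d = -108, |AP|² = 225, |d|² = 81.
distance² = |AP|² − (AP·d)²/|d|² = 225 − 11664/81 = 81, so the distance is 9.

9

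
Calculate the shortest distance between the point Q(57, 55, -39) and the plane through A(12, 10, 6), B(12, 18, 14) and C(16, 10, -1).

5

AB = (0, 8, 8) and AC = (4, 0, -7), so a normal is n = AB × AC = (-56, 32, -32).
Then n·(57, 55, -39) - (-544) = 360.
|n| = √(3136 + 1024 + 1024) = 72, so the distance is |360|/72 = 5.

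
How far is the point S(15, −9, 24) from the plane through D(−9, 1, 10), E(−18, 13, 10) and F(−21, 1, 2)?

18√61/61

DE = (−9, 12, 0) and DF = (−12, 0, −8), so a normal is n = DE × DF = (−96, −72, 144).
Then n·(15, −9, 24) − 2232 = 432.
|n| = √(9216 + 5184 + 20736) = 24√61, so the distance is |432|/(24√61) = 18√61/61.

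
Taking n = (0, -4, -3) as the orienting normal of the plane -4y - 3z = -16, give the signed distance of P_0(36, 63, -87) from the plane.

5

n·P_0 − (-16) = 25.
|n| = 5, so the signed distance is 25/5 = 5.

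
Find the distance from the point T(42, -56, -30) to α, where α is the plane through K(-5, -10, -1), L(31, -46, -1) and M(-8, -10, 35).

1

KL = (36, -36, 0) and KM = (-3, 0, 36), so a normal is n = KL × KM = (-1296, -1296, -108).
n = (-1296, -1296, -108); n·P − 19548 = 1836; |n| = 1836; distance = 1836/1836 = 1.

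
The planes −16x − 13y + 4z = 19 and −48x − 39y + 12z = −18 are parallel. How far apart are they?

Divide the second equation by 3 to match normals: −16x − 13y + 4z = -6.
Both planes have normal n = (−16, −13, 4), |n| = 21. Any point on the first plane is at distance |(-6) − 19|/|n| = 25/21 from the second.

25/21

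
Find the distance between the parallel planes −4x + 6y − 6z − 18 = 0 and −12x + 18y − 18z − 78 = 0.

Divide the second equation by 3 to match normals: −4x + 6y − 6z = 26.
Both planes have normal n = (−4, 6, −6), |n| = 2√22. Any point on the first plane is at distance |26 − 18|/|n| = 8/(2√22) = 4/√22 from the second.

2√22/11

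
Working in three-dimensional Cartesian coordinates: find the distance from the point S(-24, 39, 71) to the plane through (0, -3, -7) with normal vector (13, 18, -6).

24/23

The plane has equation n·(r − (0, -3, -7)) = 0, i.e. n·r = -12.
n = (13, 18, -6); n·P − (-12) = -24; |n| = 23; distance = 24/23.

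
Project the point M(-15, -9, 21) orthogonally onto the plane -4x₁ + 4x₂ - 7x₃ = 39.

n = (-4, 4, -7), |n|² = 81, and n·M − 39 = -162.
t = -162/81 = -2, so the foot is M − t·n = (-15, -9, 21) − (-2)·(-4, 4, -7) = (-23, -1, 7).

(-23, -1, 7)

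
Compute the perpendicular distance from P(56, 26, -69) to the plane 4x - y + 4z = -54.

Normal vector n = (4, -1, 4), and n·(56, 26, -69) - (-54) = -24.
|n| = √(16 + 1 + 16) = √33, so the distance is |-24|/√33 = 8√33/11.

8√33/11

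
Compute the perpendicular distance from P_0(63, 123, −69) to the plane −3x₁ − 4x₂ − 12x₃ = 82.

n = (−3, −4, −12); n·P − 82 = 65; |n| = 13; distance = 65/13 = 5.

5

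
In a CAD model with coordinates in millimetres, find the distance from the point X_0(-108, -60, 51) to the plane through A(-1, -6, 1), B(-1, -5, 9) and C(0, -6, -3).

AB = (0, 1, 8) and AC = (1, 0, -4), so a normal is n = AB × AC = (-4, 8, -1).
Then n·(-108, -60, 51) - (-45) = -54.
|n| = √(16 + 64 + 1) = 9, so the distance is |-54|/9 = 6.

6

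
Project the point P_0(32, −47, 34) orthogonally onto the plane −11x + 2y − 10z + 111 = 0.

(-1, -41, 4)

n = (−11, 2, −10), |n|² = 225, and n·P_0 − (-111) = -675.
t = -675/225 = -3, so the foot is P_0 − t·n = (32, −47, 34) − (-3)·(−11, 2, −10) = (−1, −41, 4).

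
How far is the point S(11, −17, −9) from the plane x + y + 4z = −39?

Normal vector n = (1, 1, 4), and n·(11, −17, −9) − (−39) = −3.
|n| = √(1 + 1 + 16) = 3√2, so the distance is |-3|/(3√2) = √2/2.

1/√2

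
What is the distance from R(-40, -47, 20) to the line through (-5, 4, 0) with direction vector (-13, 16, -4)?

√3785

Direction vector d = (-13, 16, -4).
AP = (-35, -51, 20), and AP × d = (-116, -400, -1223).
|AP × d|² = 1669185 and |d|² = 441, so the distance is √(1669185/441) = √3785.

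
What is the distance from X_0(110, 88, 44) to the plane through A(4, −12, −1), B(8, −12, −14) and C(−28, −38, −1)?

2

AB = (4, 0, −13) and AC = (−32, −26, 0), so a normal is n = AB × AC = (−338, 416, −104).
d = |(-338)·110 + 416·88 + (-104)·44 − (-6240)| / √(114244 + 173056 + 10816) = |1092| / 546 = 2.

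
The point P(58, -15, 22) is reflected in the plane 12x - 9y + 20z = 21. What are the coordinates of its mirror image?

(10, 21, -58)

n = (12, -9, 20), |n|² = 625, n·P − 21 = 1250, so t = 1250/625 = 2.
Foot F = P − 2·n = (34, 3, -18); the reflection is 2F − P = (10, 21, -58).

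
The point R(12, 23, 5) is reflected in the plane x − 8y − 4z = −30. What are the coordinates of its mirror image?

With n = (1, −8, −4), the signed offset is (n·R − (-30))/|n|² = -162/81 = -2.
R' = R − 2t·n = (12, 23, 5) − (-4)·(1, −8, −4) = (16, −9, −11).

(16, -9, -11)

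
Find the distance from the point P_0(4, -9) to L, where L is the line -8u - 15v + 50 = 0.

d = |(-8)·4 + (-15)·(-9) − (-50)| / √(64 + 225) = |153|/17 = 9.

9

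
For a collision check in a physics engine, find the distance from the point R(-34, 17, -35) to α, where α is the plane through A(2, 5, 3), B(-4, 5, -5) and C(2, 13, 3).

AB = (-6, 0, -8) and AC = (0, 8, 0), so a normal is n = AB × AC = (64, 0, -48).
d = |64·(-34) + (-48)·(-35) − (-16)| / √(4096 + 0 + 2304) = |-480| / 80 = 6.

6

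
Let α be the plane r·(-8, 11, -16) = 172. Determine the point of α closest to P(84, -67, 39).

(44, -12, -41)

n = (-8, 11, -16), |n|² = 441, and n·P − 172 = -2205.
t = -2205/441 = -5, so the foot is P − t·n = (84, -67, 39) − (-5)·(-8, 11, -16) = (44, -12, -41).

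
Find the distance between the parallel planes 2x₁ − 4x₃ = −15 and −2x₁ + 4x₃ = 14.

1/(2√5)

Divide the second equation by -1 to match normals: 2x₁ − 4x₃ = -14.
Both planes have normal n = (2, 0, −4), |n| = 2√5. Any point on the first plane is at distance |(-14) − (-15)|/|n| = 1/(2√5) from the second.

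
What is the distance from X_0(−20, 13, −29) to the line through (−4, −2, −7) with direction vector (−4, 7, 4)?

2√221

Direction vector d = (−4, 7, 4).
AP = (−16, 15, −22); AP·d = 81, |AP|² = 965, |d|² = 81.
distance² = |AP|² − (AP·d)²/|d|² = 965 − 6561/81 = 884, so the distance is 2√221.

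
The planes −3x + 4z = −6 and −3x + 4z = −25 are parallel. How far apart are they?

Both planes have normal n = (−3, 0, 4), |n| = 5. Any point on the first plane is at distance |(-25) − (-6)|/|n| = 19/5 from the second.

19/5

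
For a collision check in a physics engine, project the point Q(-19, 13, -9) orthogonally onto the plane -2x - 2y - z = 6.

The perpendicular from Q has direction n = (-2, -2, -1): r = (-19, 13, -9) + t(-2, -2, -1).
Substitute into the plane: n·(Q + tn) = 6 gives 21 + 9t = 6, so t = -5/3.
Foot = (-19, 13, -9) + (-5/3)·(-2, -2, -1) = (-47/3, 49/3, -22/3).

(-47/3, 49/3, -22/3)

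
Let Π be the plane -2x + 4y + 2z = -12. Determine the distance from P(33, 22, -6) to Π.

11/√6

Normal vector n = (-2, 4, 2), and n·(33, 22, -6) - (-12) = 22.
|n| = √(4 + 16 + 4) = 2√6, so the distance is |22|/(2√6) = 11/√6.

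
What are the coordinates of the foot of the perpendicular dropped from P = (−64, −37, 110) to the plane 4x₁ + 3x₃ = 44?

(-344/5, -37, 532/5)

The perpendicular from P has direction n = (4, 0, 3): r = (−64, −37, 110) + μ(4, 0, 3).
Substitute into the plane: n·(P + μn) = 44 gives 74 + 25μ = 44, so μ = -6/5.
Foot = (−64, −37, 110) + (-6/5)·(4, 0, 3) = (−344/5, −37, 532/5).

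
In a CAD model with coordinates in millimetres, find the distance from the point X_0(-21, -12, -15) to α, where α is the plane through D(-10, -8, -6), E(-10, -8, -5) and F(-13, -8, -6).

4

DE = (0, 0, 1) and DF = (-3, 0, 0), so a normal is n = DE × DF = (0, -3, 0).
Then n·(-21, -12, -15) - 24 = 12.
|n| = √(0 + 9 + 0) = 3, so the distance is |12|/3 = 4.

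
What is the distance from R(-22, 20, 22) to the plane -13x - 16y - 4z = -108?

2/3

d = |(-13)·(-22) + (-16)·20 + (-4)·22 − (-108)| / √(169 + 256 + 16) = |-14| / 21 = 2/3.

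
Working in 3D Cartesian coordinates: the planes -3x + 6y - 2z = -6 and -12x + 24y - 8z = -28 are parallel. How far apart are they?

Divide the second equation by 4 to match normals: -3x + 6y - 2z = -7.
Both planes have normal n = (-3, 6, -2), |n| = 7. Any point on the first plane is at distance |(-7) − (-6)|/|n| = 1/7 from the second.

1/7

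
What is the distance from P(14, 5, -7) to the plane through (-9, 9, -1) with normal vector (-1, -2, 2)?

9

The plane has equation n·(r − (-9, 9, -1)) = 0, i.e. n·r = -11.
n = (-1, -2, 2); n·P − (-11) = -27; |n| = 3; distance = 27/3 = 9.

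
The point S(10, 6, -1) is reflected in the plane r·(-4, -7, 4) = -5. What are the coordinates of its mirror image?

With n = (-4, -7, 4), the signed offset is (n·S − (-5))/|n|² = -81/81 = -1.
S' = S − 2t·n = (10, 6, -1) − (-2)·(-4, -7, 4) = (2, -8, 7).

(2, -8, 7)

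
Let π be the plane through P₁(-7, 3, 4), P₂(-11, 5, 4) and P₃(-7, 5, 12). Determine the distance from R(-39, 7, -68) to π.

P₁P₂ = (-4, 2, 0) and P₁P₃ = (0, 2, 8), so a normal is n = P₁P₂ × P₁P₃ = (16, 32, -8).
n = (16, 32, -8); n·P − (-48) = 192; |n| = 8√21; distance = 192/(8√21) = 24/√21.

8√21/7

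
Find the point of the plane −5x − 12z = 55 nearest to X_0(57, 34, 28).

n = (−5, 0, −12), |n|² = 169, and n·X_0 − 55 = -676.
t = -676/169 = -4, so the foot is X_0 − t·n = (57, 34, 28) − (-4)·(−5, 0, −12) = (37, 34, −20).

(37, 34, -20)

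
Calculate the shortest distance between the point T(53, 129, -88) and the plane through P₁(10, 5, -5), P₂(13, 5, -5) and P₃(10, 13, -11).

P₁P₂ = (3, 0, 0) and P₁P₃ = (0, 8, -6), so a normal is n = P₁P₂ × P₁P₃ = (0, 18, 24).
n = (0, 18, 24); n·P − (-30) = 240; |n| = 30; distance = 240/30 = 8.

8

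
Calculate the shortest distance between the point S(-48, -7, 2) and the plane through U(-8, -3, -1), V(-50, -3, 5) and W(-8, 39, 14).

UV = (-42, 0, 6) and UW = (0, 42, 15), so a normal is n = UV × UW = (-252, 630, -1764).
Then n·(-48, -7, 2) - 1890 = 2268.
|n| = √(63504 + 396900 + 3111696) = 1890, so the distance is |2268|/1890 = 6/5.

6/5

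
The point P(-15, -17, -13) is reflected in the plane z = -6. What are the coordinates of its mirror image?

(-15, -17, 1)

n = (0, 0, 1), |n|² = 1, n·P − (-6) = -7, so t = -7/1 = -7.
Foot F = P − (-7)·n = (-15, -17, -6); the reflection is 2F − P = (-15, -17, 1).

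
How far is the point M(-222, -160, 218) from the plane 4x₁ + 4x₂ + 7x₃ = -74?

Normal vector n = (4, 4, 7), and n·(-222, -160, 218) - (-74) = 72.
|n| = √(16 + 16 + 49) = 9, so the distance is |72|/9 = 8.

8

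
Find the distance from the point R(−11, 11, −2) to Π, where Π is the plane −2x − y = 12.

d = |(-2)·(-11) + (-1)·11 − 12| / √(4 + 1 + 0) = |-1| / √5 = 1/√5.

√5/5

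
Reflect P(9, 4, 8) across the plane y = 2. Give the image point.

(9, 0, 8)

n = (0, 1, 0), |n|² = 1, n·P − 2 = 2, so t = 2/1 = 2.
Foot F = P − 2·n = (9, 2, 8); the reflection is 2F − P = (9, 0, 8).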